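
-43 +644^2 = 414693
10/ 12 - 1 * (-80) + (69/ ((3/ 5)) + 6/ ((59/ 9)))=69649/ 354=196.75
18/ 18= 1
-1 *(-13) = 13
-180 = -180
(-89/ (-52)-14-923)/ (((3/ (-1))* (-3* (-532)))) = 48635/ 248976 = 0.20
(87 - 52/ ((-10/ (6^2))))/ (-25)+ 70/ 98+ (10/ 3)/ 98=-187787/ 18375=-10.22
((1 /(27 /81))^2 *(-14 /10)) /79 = -63 /395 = -0.16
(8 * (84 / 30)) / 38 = 0.59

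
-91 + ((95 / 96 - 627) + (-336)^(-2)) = -717.01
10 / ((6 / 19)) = 95 / 3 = 31.67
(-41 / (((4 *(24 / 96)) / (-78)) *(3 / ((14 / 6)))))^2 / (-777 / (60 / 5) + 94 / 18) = -222725776 / 2143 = -103931.77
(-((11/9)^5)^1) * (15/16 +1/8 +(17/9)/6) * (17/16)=-1629030865/408146688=-3.99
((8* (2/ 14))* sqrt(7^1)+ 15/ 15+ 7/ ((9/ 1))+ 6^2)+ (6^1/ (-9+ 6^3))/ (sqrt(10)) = sqrt(10)/ 345+ 8* sqrt(7)/ 7+ 340/ 9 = 40.81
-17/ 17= -1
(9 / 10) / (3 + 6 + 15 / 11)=33 / 380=0.09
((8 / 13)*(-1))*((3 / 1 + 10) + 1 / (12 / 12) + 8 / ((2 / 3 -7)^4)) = -14601136 / 1694173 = -8.62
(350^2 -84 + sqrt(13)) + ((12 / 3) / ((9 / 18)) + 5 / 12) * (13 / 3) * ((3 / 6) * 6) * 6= sqrt(13) + 246145 / 2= 123076.11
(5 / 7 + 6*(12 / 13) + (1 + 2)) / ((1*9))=842 / 819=1.03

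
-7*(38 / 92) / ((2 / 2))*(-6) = 399 / 23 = 17.35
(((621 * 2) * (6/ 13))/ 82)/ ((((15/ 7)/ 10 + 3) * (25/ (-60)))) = -69552/ 13325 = -5.22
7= 7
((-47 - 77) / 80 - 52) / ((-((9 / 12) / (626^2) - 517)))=-419699196 / 4051997825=-0.10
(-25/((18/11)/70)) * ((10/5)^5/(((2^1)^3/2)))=-77000/9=-8555.56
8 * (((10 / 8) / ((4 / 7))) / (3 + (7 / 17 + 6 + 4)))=595 / 456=1.30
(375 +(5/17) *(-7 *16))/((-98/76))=-220970/833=-265.27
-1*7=-7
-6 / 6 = -1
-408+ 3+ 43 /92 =-37217 /92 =-404.53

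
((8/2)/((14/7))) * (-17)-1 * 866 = -900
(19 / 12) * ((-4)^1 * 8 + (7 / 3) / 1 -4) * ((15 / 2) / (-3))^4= -1199375 / 576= -2082.25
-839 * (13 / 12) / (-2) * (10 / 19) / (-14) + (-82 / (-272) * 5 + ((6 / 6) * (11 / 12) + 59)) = 401003 / 9044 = 44.34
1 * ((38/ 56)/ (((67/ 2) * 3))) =19/ 2814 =0.01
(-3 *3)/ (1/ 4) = -36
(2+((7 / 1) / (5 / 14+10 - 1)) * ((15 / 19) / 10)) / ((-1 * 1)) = -5125 / 2489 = -2.06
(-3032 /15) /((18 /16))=-24256 /135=-179.67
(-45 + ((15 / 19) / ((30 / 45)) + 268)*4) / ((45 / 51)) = 333251 / 285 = 1169.30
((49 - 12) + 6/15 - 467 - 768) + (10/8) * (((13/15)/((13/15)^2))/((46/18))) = -7158273/5980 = -1197.04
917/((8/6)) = 687.75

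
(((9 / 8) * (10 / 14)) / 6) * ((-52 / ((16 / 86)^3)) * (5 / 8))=-77519325 / 114688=-675.91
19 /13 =1.46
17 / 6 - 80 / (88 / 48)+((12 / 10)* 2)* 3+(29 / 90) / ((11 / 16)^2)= -358513 / 10890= -32.92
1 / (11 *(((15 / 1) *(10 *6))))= 1 / 9900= 0.00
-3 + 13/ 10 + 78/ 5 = 139/ 10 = 13.90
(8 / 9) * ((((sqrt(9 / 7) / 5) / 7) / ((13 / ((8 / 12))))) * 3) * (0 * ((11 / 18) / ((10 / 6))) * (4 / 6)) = 0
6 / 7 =0.86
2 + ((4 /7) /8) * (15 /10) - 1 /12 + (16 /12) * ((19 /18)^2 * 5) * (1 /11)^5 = 1108861405 /547895502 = 2.02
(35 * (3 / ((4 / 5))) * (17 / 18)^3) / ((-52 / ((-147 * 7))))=294902825 / 134784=2187.97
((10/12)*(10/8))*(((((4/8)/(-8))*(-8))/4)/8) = 25/1536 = 0.02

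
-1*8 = -8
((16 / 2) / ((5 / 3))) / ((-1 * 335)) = -24 / 1675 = -0.01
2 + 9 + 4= 15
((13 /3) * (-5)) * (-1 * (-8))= -520 /3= -173.33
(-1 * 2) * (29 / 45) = -58 / 45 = -1.29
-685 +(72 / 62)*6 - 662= -41541 / 31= -1340.03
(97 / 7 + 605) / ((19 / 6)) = 1368 / 7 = 195.43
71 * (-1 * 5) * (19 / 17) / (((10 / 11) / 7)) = -103873 / 34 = -3055.09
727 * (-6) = -4362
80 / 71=1.13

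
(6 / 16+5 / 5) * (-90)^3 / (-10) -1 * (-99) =200673 / 2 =100336.50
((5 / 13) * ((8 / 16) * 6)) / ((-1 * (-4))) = 15 / 52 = 0.29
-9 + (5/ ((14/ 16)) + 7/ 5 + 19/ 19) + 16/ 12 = 47/ 105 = 0.45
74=74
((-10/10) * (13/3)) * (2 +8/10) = -182/15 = -12.13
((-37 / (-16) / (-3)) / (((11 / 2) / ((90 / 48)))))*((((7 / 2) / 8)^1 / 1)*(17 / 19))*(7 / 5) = -30821 / 214016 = -0.14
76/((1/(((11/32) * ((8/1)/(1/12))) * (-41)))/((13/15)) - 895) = -0.08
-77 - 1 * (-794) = 717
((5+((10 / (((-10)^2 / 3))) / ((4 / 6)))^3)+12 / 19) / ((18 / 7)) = 6088957 / 2736000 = 2.23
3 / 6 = 1 / 2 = 0.50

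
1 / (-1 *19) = -1 / 19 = -0.05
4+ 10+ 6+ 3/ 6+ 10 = 61/ 2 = 30.50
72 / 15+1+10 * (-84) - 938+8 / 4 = -8851 / 5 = -1770.20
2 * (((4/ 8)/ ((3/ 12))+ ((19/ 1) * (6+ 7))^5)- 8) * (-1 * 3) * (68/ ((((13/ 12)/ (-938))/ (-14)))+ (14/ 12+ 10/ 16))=-236438385313031399647/ 52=-4546892025250603839.37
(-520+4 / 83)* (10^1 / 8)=-53945 / 83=-649.94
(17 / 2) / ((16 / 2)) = 17 / 16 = 1.06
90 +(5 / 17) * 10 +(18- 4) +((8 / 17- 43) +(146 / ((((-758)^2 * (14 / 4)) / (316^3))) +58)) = 41251547983 / 17093279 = 2413.32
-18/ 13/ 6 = -3/ 13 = -0.23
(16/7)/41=16/287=0.06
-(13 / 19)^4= -28561 / 130321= -0.22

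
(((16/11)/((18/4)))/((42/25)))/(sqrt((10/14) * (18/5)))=0.12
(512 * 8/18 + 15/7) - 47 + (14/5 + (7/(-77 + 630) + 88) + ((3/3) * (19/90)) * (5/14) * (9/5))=27238801/99540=273.65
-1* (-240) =240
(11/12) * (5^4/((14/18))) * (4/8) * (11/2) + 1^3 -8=226091/112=2018.67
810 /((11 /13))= 10530 /11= 957.27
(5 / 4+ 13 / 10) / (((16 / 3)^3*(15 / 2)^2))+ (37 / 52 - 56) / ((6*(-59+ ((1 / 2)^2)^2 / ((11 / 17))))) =32445859889 / 207008256000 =0.16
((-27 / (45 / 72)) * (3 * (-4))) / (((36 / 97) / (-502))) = -3505968 / 5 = -701193.60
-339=-339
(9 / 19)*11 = 99 / 19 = 5.21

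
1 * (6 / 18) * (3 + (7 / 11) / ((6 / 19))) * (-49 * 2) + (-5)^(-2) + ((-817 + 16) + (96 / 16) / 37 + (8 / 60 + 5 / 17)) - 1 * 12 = -976.20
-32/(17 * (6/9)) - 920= -15688/17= -922.82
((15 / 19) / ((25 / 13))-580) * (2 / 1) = -110122 / 95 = -1159.18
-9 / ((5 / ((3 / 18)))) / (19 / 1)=-3 / 190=-0.02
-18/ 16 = -9/ 8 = -1.12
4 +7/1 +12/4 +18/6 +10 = 27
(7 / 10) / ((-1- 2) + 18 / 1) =7 / 150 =0.05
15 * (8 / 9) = 40 / 3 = 13.33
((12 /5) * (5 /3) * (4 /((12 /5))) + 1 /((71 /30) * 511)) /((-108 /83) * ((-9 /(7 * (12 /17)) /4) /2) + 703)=481871440 /50828452629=0.01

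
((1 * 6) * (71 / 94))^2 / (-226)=-45369 / 499234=-0.09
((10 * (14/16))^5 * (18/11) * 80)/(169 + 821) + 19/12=157602409/23232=6783.85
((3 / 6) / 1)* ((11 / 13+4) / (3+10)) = 63 / 338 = 0.19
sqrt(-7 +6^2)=5.39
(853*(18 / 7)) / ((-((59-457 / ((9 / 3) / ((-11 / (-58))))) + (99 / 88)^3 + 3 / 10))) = -3419642880 / 49628957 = -68.90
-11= -11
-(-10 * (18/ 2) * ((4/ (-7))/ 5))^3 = -373248/ 343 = -1088.19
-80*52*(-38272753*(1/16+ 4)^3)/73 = 683192561520625/4672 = 146231284572.05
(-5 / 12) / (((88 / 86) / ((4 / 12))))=-215 / 1584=-0.14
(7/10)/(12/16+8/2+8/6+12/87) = 1218/10825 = 0.11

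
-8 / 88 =-1 / 11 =-0.09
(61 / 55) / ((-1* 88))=-61 / 4840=-0.01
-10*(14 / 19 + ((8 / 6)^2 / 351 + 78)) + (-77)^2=5141.58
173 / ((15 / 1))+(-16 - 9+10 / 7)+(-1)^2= -1159 / 105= -11.04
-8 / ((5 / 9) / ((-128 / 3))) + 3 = 3087 / 5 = 617.40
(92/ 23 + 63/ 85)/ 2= 403/ 170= 2.37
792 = 792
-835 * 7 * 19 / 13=-111055 / 13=-8542.69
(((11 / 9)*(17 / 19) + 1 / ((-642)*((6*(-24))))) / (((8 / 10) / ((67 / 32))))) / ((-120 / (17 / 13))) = -2187885737 / 70148063232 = -0.03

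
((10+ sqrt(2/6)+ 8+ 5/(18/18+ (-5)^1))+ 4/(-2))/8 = sqrt(3)/24+ 59/32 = 1.92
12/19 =0.63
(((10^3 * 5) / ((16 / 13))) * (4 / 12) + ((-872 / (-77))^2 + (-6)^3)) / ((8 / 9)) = 135154335 / 94864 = 1424.72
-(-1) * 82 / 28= 41 / 14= 2.93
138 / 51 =46 / 17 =2.71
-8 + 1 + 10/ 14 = -44/ 7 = -6.29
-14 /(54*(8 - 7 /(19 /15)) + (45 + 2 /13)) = -3458 /44147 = -0.08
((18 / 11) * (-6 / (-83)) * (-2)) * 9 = -1944 / 913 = -2.13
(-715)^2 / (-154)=-46475 / 14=-3319.64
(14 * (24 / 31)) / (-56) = -6 / 31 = -0.19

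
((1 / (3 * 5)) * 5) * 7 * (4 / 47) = 28 / 141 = 0.20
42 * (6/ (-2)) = -126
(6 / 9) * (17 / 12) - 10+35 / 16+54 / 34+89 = 204947 / 2448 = 83.72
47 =47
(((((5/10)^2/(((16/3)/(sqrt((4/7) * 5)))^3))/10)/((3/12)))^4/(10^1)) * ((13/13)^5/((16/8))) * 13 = 34543665/517425773984874496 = 0.00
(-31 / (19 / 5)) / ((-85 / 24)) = 744 / 323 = 2.30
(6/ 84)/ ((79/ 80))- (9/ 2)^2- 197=-480397/ 2212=-217.18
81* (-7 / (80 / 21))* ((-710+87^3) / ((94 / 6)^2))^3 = -2470572623251332315180171 / 862337226320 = -2864972713510.74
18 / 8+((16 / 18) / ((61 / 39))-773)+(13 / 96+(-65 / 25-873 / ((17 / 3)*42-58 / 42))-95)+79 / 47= -5946821129869 / 6838139040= -869.65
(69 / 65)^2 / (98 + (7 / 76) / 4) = 160816 / 13988975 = 0.01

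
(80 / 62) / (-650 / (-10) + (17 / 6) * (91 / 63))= 0.02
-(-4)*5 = 20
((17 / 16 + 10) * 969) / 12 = 57171 / 64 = 893.30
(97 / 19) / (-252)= -97 / 4788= -0.02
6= 6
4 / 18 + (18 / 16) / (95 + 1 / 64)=4270 / 18243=0.23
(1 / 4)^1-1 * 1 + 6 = 21 / 4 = 5.25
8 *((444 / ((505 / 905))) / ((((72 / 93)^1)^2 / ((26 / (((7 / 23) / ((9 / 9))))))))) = 1924309283 / 2121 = 907265.10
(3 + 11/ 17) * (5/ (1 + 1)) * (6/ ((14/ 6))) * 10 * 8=223200/ 119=1875.63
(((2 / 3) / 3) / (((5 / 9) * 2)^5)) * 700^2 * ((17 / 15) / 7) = 260253 / 25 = 10410.12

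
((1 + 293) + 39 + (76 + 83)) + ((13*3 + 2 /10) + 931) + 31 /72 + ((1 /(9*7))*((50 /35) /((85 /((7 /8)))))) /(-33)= 2067750059 /1413720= 1462.63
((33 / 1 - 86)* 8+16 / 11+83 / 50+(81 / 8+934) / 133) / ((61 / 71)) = -481.62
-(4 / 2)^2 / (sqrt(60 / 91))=-2 * sqrt(1365) / 15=-4.93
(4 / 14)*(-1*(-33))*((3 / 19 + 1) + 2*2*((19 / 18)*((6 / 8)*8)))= 33220 / 133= 249.77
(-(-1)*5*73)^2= 133225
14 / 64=7 / 32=0.22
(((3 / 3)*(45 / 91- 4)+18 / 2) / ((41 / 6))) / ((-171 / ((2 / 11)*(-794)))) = 1588000 / 2339337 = 0.68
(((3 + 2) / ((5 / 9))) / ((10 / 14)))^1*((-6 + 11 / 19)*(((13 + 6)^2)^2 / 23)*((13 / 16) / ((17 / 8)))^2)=-7521860619 / 132940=-56580.87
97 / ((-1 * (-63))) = 97 / 63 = 1.54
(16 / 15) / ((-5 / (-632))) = 134.83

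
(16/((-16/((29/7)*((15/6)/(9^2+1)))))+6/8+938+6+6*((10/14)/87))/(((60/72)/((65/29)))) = 613276014/241367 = 2540.84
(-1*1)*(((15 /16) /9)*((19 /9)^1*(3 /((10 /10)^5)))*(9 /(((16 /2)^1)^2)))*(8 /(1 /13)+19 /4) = -41325 /4096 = -10.09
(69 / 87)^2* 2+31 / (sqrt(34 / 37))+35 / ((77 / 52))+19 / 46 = 10769477 / 425546+31* sqrt(1258) / 34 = 57.65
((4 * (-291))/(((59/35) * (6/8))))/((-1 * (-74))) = -27160/2183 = -12.44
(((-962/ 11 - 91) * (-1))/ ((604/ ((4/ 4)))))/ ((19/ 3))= 39/ 836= 0.05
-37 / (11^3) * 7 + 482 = 641283 / 1331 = 481.81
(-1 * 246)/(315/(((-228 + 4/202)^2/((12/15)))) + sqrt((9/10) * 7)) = 3326249819503740/17569216644537931 - 1440681140612426002 * sqrt(70)/122984516511765517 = -97.82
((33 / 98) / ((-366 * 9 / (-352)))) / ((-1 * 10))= -484 / 134505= -0.00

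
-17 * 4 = -68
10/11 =0.91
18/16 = 9/8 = 1.12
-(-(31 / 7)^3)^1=86.85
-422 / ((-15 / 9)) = 1266 / 5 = 253.20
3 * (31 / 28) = 93 / 28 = 3.32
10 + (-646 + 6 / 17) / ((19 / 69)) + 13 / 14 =-10553397 / 4522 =-2333.79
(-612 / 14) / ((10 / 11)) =-1683 / 35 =-48.09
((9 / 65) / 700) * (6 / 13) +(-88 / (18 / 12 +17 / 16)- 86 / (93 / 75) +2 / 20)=-19470817179 / 187949125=-103.60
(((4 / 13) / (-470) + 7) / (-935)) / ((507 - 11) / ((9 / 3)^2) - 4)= -192447 / 1313955500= -0.00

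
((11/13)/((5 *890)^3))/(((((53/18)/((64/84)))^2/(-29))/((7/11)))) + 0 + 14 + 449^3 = 254872082601021998294717/2815679231421875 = 90518863.00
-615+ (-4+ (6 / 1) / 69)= -14235 / 23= -618.91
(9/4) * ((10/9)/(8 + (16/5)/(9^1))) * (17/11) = 3825/8272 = 0.46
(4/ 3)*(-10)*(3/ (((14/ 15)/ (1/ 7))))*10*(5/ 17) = -15000/ 833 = -18.01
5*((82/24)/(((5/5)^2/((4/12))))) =205/36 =5.69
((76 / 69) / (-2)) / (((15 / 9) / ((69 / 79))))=-114 / 395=-0.29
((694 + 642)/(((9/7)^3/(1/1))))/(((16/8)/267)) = 20392036/243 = 83917.84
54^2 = 2916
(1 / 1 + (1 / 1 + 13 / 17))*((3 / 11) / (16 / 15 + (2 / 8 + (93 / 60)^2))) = 169200 / 834581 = 0.20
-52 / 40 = -13 / 10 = -1.30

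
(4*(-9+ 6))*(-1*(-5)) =-60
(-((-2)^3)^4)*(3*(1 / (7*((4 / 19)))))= -58368 / 7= -8338.29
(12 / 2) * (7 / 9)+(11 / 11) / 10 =143 / 30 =4.77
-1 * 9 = -9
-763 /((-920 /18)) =6867 /460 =14.93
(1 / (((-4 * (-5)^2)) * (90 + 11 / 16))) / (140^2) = -1 / 177747500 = -0.00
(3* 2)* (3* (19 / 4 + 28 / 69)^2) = 2024929 / 4232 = 478.48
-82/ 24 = -41/ 12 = -3.42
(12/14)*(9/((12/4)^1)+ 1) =24/7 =3.43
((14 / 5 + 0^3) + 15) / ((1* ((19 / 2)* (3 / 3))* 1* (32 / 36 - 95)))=-1602 / 80465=-0.02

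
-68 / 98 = -0.69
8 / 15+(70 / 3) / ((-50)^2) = 407 / 750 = 0.54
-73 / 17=-4.29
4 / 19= 0.21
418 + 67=485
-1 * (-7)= 7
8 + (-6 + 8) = 10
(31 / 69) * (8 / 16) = 31 / 138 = 0.22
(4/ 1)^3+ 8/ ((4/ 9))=82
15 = 15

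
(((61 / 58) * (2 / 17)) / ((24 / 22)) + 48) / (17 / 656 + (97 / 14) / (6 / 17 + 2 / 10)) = 15357981884 / 4008020487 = 3.83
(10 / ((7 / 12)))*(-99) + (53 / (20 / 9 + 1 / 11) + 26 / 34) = -45603608 / 27251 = -1673.47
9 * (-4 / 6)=-6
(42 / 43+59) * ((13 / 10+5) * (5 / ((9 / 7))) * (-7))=-884597 / 86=-10286.01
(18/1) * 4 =72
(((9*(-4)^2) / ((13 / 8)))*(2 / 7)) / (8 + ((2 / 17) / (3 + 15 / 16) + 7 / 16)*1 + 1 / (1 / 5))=5640192 / 3000101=1.88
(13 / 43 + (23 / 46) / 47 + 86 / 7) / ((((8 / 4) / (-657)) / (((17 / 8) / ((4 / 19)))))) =-75646218537 / 1810816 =-41774.66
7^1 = 7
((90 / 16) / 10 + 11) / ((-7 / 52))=-2405 / 28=-85.89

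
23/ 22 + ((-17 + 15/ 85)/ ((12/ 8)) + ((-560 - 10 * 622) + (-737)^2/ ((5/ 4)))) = 2399649617/ 5610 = 427745.03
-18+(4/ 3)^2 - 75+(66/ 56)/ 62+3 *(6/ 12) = -1401523/ 15624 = -89.70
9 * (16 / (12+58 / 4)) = 288 / 53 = 5.43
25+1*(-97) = -72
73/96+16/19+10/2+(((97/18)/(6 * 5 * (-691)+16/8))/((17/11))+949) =230324233133/241025184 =955.60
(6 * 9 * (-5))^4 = 5314410000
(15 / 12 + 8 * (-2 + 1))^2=729 / 16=45.56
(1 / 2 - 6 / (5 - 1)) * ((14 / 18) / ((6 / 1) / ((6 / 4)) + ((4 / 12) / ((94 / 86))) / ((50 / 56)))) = -8225 / 45912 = -0.18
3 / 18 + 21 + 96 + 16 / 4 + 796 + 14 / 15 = 9181 / 10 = 918.10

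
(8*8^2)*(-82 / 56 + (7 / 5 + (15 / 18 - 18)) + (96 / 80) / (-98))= -1297792 / 147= -8828.52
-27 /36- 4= -19 /4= -4.75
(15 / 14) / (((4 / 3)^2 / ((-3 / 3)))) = -135 / 224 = -0.60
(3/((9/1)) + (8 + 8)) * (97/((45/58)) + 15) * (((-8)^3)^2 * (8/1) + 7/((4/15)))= 2590006750037/540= 4796308796.36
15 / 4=3.75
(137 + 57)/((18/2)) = 194/9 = 21.56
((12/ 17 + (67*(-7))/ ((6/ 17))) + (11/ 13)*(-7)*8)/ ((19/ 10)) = -9119645/ 12597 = -723.95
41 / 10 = 4.10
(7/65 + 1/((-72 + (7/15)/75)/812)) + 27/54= -112356553/10529090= -10.67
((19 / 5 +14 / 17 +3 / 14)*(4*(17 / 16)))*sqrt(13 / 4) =5757*sqrt(13) / 560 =37.07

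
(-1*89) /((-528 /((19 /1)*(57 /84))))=32129 /14784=2.17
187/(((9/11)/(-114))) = -78166/3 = -26055.33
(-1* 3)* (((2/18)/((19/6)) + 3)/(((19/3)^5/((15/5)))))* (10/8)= -630585/188183524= -0.00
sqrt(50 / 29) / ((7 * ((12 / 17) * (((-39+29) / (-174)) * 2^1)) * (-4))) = -17 * sqrt(58) / 224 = -0.58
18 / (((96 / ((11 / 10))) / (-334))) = -5511 / 80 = -68.89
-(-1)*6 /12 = 1 /2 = 0.50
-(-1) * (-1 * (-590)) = 590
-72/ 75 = -24/ 25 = -0.96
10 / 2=5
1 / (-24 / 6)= -1 / 4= -0.25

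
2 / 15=0.13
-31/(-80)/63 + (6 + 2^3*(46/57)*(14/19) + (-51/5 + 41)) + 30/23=1793887889/41847120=42.87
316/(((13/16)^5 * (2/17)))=2816475136/371293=7585.59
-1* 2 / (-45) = 2 / 45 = 0.04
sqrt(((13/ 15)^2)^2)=169/ 225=0.75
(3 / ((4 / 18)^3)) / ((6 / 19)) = 13851 / 16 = 865.69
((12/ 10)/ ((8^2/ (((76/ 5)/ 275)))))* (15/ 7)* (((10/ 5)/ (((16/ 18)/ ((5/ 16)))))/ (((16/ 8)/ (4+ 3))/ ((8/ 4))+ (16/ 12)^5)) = 373977/ 1043468800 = 0.00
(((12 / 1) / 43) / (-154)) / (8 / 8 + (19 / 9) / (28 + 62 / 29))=-2484 / 1466773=-0.00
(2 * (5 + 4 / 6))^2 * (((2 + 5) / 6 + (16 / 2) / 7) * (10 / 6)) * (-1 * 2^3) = -2242640 / 567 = -3955.27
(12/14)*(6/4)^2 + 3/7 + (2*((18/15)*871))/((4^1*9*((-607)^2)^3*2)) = 2.36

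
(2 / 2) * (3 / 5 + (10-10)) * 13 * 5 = 39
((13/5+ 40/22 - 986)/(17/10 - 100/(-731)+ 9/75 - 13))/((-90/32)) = -1262863904/39959271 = -31.60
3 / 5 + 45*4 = 903 / 5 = 180.60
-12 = -12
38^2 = 1444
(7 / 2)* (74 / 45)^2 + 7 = 33341 / 2025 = 16.46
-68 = -68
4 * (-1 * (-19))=76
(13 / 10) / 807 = 13 / 8070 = 0.00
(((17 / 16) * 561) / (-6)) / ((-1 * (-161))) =-3179 / 5152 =-0.62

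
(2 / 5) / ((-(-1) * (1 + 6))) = 0.06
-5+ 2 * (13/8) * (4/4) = -7/4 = -1.75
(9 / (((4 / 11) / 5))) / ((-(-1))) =495 / 4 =123.75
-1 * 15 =-15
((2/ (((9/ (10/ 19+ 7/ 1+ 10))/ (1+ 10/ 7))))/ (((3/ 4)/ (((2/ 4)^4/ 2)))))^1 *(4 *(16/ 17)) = 1.48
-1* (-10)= 10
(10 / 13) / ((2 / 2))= 10 / 13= 0.77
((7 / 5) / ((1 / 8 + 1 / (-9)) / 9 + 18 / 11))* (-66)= -3293136 / 58375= -56.41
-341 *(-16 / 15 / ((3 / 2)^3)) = 43648 / 405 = 107.77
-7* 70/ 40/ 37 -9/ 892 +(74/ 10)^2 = 11225244/ 206275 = 54.42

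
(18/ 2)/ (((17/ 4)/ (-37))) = -1332/ 17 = -78.35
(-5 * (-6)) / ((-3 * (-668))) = 5 / 334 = 0.01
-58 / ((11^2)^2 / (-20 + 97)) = -406 / 1331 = -0.31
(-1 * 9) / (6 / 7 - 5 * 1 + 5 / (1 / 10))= -21 / 107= -0.20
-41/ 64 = -0.64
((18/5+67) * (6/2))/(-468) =-353/780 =-0.45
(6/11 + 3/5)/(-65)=-63/3575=-0.02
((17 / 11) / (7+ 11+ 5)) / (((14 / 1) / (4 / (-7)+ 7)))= 765 / 24794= 0.03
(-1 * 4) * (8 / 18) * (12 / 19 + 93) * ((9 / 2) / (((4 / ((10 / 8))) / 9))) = -80055 / 38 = -2106.71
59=59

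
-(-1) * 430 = 430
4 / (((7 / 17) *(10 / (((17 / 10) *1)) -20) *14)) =-289 / 5880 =-0.05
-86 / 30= -43 / 15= -2.87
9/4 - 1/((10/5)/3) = 3/4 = 0.75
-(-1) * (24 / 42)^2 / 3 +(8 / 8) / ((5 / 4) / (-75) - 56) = 44956 / 494067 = 0.09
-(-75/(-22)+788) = -17411/22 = -791.41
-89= -89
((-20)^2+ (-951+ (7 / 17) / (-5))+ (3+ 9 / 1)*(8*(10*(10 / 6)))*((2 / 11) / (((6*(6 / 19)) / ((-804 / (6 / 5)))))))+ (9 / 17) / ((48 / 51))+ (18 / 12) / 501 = -2325368385511 / 22484880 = -103419.20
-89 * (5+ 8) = -1157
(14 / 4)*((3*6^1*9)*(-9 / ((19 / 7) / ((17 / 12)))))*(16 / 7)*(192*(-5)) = 111041280 / 19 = 5844277.89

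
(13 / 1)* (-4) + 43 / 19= -945 / 19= -49.74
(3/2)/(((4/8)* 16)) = 3/16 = 0.19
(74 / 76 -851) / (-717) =1.19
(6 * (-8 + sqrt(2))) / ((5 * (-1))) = 48 / 5-6 * sqrt(2) / 5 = 7.90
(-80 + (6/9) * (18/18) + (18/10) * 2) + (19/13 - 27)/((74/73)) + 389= 2078449/7215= 288.07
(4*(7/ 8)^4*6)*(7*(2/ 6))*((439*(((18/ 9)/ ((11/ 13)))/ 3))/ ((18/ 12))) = 95917549/ 12672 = 7569.25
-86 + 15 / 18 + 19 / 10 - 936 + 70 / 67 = -1023313 / 1005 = -1018.22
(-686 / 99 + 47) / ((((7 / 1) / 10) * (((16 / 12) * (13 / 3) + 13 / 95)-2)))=3768650 / 257719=14.62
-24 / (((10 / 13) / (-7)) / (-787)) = -859404 / 5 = -171880.80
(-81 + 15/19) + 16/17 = -25604/323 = -79.27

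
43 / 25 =1.72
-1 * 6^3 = -216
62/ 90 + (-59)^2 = 156676/ 45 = 3481.69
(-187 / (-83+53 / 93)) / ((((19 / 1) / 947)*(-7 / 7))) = -16469277 / 145654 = -113.07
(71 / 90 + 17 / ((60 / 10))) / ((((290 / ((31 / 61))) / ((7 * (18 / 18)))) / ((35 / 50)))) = 247597 / 7960500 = 0.03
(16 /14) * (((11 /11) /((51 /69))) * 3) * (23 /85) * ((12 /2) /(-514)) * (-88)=1.29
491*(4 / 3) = 1964 / 3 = 654.67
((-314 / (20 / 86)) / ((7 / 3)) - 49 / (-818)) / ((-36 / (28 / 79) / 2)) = 16565239 / 1453995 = 11.39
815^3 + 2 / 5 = 541343375.40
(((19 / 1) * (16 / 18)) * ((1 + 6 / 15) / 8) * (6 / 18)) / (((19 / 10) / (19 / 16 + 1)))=1.13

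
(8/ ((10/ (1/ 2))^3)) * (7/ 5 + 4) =27/ 5000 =0.01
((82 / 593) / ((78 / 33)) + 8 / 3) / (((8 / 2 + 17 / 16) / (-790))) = -796636000 / 1873287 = -425.26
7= 7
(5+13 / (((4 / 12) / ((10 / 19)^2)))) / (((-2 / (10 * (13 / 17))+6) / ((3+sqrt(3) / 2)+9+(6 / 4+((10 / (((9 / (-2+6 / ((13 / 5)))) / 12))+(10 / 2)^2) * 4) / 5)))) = 370825 * sqrt(3) / 269306+4307275 / 42522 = 103.68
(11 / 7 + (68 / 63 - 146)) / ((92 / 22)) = -34.28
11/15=0.73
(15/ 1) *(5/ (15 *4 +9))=25/ 23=1.09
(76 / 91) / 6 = 38 / 273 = 0.14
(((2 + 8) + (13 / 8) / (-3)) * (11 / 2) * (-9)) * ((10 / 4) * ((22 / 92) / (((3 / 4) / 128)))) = -1098680 / 23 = -47768.70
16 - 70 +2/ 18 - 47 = -908/ 9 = -100.89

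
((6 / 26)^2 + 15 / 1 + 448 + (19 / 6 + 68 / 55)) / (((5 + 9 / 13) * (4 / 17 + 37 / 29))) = 12852528241 / 236507700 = 54.34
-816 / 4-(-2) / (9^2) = -203.98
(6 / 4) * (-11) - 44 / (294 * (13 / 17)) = -63811 / 3822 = -16.70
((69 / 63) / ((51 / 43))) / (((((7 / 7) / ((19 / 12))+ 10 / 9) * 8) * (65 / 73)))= 1371743 / 18440240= 0.07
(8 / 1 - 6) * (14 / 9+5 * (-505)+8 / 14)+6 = -317504 / 63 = -5039.75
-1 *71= -71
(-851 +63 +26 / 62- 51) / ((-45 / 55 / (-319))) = -91219964 / 279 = -326953.28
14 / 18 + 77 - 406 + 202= -1136 / 9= -126.22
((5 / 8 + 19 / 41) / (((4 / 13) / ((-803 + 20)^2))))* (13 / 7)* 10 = 26421070455 / 656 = 40276022.04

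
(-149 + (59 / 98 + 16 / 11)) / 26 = -12185 / 2156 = -5.65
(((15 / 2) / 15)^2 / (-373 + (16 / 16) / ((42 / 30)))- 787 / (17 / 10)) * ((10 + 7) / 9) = -82036999 / 93816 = -874.45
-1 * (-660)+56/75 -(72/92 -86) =1286788/1725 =745.96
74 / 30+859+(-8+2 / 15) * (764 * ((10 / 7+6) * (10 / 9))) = -46064954 / 945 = -48745.98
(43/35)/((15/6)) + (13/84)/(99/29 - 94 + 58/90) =40235281/82161800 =0.49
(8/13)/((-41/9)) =-72/533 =-0.14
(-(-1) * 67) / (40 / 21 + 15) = 3.96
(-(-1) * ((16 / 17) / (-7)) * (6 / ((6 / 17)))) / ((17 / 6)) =-96 / 119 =-0.81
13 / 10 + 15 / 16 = 2.24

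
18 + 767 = 785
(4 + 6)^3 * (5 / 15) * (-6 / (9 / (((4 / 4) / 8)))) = -250 / 9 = -27.78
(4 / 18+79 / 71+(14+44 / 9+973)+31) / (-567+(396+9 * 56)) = 654479 / 212787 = 3.08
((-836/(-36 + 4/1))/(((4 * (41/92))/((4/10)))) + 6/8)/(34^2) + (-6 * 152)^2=394213388951/473960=831744.01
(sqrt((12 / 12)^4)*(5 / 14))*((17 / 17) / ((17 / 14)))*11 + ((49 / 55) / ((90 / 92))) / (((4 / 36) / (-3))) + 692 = 670.65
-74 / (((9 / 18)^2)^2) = -1184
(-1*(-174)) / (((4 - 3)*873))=58 / 291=0.20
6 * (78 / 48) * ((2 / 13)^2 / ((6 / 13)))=1 / 2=0.50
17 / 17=1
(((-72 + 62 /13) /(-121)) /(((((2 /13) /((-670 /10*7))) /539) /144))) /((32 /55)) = -451921365 /2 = -225960682.50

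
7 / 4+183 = 739 / 4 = 184.75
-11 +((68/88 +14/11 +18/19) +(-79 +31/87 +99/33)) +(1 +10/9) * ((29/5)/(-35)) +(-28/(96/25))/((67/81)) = -474911248771/5116696200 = -92.82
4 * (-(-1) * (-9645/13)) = -38580/13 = -2967.69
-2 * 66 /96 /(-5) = 11 /40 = 0.28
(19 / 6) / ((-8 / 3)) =-19 / 16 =-1.19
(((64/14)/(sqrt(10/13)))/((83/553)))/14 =632 * sqrt(130)/2905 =2.48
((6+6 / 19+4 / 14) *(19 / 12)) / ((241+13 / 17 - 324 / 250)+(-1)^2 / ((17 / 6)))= 932875 / 21493332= 0.04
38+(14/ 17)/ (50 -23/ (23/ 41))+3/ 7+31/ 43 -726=-31627312/ 46053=-686.76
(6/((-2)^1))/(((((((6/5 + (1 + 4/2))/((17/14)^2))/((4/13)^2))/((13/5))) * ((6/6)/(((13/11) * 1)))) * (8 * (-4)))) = 289/30184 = 0.01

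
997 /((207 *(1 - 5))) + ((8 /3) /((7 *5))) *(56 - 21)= 1211 /828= 1.46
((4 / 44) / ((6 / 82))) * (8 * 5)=1640 / 33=49.70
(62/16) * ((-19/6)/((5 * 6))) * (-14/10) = 4123/7200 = 0.57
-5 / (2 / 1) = -5 / 2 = -2.50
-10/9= -1.11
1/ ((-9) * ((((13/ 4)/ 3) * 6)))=-0.02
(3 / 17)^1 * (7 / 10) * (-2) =-21 / 85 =-0.25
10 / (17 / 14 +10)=140 / 157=0.89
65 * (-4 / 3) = -260 / 3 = -86.67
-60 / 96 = -5 / 8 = -0.62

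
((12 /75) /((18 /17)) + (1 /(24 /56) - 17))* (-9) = 3266 /25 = 130.64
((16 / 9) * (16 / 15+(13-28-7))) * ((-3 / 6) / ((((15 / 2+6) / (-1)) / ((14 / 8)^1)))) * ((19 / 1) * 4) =-183.32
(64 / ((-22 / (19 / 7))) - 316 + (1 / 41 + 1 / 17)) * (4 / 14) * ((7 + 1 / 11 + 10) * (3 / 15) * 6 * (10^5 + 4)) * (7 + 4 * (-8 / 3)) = 1306931567971712 / 1878415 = 695762953.33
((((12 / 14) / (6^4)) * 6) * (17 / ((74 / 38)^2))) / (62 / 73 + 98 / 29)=12992029 / 3088332576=0.00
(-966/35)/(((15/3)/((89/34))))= -6141/425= -14.45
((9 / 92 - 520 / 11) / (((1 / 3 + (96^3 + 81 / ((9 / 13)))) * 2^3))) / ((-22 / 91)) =13033293 / 472808990720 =0.00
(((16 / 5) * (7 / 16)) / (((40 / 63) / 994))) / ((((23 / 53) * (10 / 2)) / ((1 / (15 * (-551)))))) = -3872127 / 31682500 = -0.12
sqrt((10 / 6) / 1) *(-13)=-13 *sqrt(15) / 3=-16.78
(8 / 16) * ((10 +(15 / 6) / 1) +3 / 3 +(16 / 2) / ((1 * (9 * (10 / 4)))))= 1247 / 180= 6.93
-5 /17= -0.29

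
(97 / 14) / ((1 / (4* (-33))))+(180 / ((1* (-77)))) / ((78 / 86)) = -918066 / 1001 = -917.15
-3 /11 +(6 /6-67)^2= 47913 /11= 4355.73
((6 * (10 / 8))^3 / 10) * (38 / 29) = 12825 / 232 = 55.28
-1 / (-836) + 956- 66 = 744041 / 836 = 890.00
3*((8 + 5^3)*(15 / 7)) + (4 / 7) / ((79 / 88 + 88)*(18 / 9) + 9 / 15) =234894175 / 274729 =855.00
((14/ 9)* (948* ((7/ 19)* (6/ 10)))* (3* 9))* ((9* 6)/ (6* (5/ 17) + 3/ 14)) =240161.36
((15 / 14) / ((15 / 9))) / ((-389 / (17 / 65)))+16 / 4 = 1415807 / 353990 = 4.00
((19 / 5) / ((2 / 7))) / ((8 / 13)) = 1729 / 80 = 21.61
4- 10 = -6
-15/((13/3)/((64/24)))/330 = -4/143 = -0.03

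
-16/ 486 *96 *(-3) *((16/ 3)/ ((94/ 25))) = 51200/ 3807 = 13.45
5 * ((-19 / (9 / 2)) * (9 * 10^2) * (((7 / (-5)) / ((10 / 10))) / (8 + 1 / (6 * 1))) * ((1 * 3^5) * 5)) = 27702000 / 7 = 3957428.57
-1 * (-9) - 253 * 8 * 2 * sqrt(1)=-4039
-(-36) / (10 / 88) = 1584 / 5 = 316.80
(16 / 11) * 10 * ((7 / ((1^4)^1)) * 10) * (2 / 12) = 5600 / 33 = 169.70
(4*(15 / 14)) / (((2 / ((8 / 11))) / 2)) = 240 / 77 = 3.12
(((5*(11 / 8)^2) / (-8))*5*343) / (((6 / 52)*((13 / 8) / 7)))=-7263025 / 96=-75656.51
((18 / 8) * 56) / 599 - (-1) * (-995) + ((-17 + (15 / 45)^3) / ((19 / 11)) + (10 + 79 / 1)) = -281355146 / 307287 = -915.61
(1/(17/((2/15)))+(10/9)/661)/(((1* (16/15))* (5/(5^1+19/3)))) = 602/29745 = 0.02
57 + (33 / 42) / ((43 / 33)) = 34677 / 602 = 57.60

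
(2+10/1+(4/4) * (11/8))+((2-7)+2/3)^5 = -2944343/1944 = -1514.58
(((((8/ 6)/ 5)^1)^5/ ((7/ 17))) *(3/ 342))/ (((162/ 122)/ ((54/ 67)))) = 1061888/ 60901115625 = 0.00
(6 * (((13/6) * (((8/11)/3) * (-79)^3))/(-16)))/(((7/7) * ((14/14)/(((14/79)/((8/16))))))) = 1135862/33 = 34420.06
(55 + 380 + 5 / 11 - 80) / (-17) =-230 / 11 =-20.91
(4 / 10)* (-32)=-64 / 5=-12.80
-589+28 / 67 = -39435 / 67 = -588.58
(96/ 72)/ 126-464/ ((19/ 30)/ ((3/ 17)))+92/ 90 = -39147952/ 305235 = -128.26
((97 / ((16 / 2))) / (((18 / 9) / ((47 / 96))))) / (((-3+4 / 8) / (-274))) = 624583 / 1920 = 325.30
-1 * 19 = -19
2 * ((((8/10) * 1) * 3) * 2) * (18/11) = 864/55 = 15.71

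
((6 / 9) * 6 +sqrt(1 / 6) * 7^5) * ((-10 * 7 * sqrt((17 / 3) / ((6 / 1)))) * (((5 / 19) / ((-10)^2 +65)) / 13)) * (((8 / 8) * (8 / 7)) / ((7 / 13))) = -96040 * sqrt(51) / 5643- 160 * sqrt(34) / 13167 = -121.61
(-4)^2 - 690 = -674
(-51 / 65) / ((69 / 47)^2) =-37553 / 103155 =-0.36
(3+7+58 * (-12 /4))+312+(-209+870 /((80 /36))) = 661 /2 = 330.50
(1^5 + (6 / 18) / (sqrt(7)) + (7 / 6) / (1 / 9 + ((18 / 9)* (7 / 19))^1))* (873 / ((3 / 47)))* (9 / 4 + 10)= 419168.12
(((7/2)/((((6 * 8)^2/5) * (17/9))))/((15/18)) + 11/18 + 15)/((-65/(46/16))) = -2813567/4073472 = -0.69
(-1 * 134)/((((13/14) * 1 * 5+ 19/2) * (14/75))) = -1675/33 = -50.76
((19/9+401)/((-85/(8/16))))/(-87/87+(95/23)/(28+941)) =20861/8760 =2.38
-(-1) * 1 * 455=455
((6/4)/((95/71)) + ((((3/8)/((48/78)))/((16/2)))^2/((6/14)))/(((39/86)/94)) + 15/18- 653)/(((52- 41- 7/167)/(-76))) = 2021979068531/449740800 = 4495.88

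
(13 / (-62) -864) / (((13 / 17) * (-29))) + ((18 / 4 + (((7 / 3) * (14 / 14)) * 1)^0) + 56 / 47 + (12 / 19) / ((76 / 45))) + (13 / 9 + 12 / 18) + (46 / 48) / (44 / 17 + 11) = 53006522014079 / 1099338215976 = 48.22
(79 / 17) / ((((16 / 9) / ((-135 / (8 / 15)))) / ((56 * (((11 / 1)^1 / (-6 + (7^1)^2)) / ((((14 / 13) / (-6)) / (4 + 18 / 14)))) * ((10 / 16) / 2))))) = 114267742875 / 1309952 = 87230.48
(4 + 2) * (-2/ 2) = -6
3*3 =9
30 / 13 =2.31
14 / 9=1.56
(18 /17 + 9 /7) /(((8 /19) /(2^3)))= 5301 /119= 44.55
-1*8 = -8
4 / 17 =0.24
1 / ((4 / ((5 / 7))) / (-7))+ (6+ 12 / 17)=371 / 68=5.46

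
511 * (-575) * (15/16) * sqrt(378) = -13222125 * sqrt(42)/16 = -5355572.73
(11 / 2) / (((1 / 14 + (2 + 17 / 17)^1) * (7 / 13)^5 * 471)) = 4084223 / 48627453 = 0.08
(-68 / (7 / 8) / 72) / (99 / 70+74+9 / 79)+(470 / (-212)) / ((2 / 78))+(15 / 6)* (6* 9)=19334561335 / 398458134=48.52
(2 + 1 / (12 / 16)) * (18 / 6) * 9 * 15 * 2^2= 5400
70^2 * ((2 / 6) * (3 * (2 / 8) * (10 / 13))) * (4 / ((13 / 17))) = 833000 / 169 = 4928.99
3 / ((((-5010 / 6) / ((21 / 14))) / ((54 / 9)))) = -0.03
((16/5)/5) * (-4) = -64/25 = -2.56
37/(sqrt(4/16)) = 74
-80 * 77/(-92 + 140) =-385/3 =-128.33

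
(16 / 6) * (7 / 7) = 8 / 3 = 2.67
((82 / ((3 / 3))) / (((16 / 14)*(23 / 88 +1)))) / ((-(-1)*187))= 574 / 1887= 0.30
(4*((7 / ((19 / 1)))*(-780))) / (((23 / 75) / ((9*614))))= -9051588000 / 437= -20713016.02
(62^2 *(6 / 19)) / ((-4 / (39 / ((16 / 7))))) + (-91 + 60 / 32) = -5267.14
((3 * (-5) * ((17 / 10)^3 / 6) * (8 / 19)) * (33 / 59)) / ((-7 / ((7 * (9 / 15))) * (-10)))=-486387 / 2802500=-0.17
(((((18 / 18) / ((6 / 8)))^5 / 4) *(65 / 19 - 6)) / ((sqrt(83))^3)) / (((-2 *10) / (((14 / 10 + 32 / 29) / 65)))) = 0.00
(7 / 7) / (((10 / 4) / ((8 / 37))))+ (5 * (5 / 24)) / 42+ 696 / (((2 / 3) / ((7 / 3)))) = 454286033 / 186480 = 2436.11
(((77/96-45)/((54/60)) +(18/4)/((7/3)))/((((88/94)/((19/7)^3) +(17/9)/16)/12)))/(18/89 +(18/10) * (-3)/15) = 21768.08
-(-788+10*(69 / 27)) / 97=6862 / 873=7.86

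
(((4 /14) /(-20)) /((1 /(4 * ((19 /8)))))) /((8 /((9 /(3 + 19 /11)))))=-1881 /58240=-0.03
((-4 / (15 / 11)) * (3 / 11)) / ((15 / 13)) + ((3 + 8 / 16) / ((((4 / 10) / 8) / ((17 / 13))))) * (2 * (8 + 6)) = 2498324 / 975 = 2562.38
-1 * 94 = -94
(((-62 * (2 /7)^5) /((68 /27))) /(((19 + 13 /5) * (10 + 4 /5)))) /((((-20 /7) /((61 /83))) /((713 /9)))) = 6741415 /1646476146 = 0.00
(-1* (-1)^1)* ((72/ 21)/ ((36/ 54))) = 36/ 7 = 5.14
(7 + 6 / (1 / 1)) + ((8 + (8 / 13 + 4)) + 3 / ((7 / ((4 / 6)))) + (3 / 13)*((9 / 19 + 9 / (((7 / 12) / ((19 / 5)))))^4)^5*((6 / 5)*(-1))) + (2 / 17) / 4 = -47344054674957878439109952188265838132097718817543176298846097548544630509302764317454767188037 / 632157332483361204890633972175692044558563061714172363281250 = -74892834808973769156835750000000000.00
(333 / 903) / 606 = 37 / 60802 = 0.00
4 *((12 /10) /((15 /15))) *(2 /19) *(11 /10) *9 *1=2376 /475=5.00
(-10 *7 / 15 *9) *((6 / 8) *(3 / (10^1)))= -189 / 20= -9.45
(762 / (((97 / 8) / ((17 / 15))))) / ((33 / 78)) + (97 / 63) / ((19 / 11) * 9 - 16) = 55444583 / 336105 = 164.96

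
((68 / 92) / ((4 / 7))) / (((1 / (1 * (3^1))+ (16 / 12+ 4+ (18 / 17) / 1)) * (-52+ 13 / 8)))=-1734 / 454181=-0.00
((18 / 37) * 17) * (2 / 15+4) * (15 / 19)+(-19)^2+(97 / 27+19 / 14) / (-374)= 38558604547 / 99384516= 387.97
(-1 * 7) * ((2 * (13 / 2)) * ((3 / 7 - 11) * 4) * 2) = 7696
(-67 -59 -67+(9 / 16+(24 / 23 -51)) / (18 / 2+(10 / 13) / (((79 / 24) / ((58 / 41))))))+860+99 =36661208055 / 48193648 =760.71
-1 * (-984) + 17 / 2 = 1985 / 2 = 992.50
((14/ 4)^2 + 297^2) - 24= 352789/ 4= 88197.25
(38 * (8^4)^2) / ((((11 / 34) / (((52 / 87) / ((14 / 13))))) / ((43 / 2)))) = 157520677044224 / 6699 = 23514058373.52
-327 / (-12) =109 / 4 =27.25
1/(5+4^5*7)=1/7173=0.00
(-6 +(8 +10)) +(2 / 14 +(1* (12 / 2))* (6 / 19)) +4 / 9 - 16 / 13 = 206203 / 15561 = 13.25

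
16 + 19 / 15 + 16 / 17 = 18.21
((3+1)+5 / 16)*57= 3933 / 16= 245.81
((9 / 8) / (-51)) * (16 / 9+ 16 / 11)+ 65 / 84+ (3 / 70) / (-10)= 68548 / 98175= 0.70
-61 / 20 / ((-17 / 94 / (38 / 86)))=54473 / 7310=7.45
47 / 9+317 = 2900 / 9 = 322.22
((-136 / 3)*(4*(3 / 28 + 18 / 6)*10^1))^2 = 1555513600 / 49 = 31745175.51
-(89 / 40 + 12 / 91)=-8579 / 3640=-2.36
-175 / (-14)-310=-595 / 2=-297.50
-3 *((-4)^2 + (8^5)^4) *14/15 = -3228180212899171577.60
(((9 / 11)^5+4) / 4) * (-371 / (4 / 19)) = -4957230397 / 2576816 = -1923.78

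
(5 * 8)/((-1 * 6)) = -20/3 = -6.67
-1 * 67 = -67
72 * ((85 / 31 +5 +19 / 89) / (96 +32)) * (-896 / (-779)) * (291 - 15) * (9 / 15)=9159581088 / 10746305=852.35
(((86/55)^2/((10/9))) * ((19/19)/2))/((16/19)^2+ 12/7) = 42051807/92625500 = 0.45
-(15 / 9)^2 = -2.78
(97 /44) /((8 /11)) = 97 /32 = 3.03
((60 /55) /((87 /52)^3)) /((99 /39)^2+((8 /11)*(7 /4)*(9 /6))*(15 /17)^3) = 0.03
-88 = -88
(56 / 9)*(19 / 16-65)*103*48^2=-94226048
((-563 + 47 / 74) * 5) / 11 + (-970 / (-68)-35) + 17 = -1794482 / 6919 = -259.36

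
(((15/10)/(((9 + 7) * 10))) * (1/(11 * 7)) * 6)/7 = 9/86240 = 0.00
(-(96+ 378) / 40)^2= 56169 / 400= 140.42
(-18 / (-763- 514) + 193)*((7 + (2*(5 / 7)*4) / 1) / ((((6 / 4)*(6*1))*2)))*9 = 21936631 / 17878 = 1227.02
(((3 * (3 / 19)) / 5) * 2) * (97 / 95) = 1746 / 9025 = 0.19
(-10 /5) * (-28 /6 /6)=14 /9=1.56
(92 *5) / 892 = 115 / 223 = 0.52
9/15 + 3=18/5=3.60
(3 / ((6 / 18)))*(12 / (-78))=-18 / 13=-1.38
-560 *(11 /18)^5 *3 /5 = -1127357 /39366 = -28.64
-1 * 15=-15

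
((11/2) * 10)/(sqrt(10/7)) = 11 * sqrt(70)/2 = 46.02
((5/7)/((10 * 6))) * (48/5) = 4/35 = 0.11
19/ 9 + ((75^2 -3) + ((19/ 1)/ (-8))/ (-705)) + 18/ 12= 95185397/ 16920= 5625.61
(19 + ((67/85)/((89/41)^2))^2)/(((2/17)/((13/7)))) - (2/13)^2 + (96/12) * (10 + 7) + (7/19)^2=4970586102679274109/11387828108977775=436.48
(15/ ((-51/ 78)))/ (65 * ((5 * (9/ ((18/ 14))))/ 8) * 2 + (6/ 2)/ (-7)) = -10920/ 270521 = -0.04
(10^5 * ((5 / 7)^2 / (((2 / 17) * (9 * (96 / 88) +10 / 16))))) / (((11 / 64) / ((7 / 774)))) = 5440000000 / 2489571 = 2185.12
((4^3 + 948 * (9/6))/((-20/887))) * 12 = -3954246/5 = -790849.20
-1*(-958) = 958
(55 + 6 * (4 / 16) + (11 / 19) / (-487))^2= 1093210351489 / 342472036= 3192.12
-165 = -165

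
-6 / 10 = -3 / 5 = -0.60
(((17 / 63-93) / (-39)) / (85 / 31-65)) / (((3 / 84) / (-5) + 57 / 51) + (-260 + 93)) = 6157468 / 26746088031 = 0.00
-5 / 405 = -0.01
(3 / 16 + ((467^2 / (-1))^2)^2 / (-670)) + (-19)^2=-18097768622659355745963 / 5360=-3376449369899133534.69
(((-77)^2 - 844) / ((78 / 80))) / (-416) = -8475 / 676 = -12.54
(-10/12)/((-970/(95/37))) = 95/43068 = 0.00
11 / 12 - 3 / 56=145 / 168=0.86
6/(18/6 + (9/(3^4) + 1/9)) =54/29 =1.86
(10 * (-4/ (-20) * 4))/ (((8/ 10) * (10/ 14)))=14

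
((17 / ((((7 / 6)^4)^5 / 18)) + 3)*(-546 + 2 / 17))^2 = 158854178621522562947934734713560233812070400 / 1840006864902709087879274755235736289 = 86333470.63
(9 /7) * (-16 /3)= -48 /7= -6.86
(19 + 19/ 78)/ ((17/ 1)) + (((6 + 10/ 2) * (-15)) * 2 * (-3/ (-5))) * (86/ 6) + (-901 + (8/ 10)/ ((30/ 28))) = -41295191/ 11050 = -3737.12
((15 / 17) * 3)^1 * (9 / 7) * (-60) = -24300 / 119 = -204.20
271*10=2710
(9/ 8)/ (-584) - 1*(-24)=24.00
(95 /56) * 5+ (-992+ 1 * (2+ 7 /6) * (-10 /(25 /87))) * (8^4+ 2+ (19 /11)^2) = -13921894139 /3080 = -4520095.50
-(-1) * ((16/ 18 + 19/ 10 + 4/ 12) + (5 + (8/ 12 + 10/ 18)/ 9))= 6689/ 810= 8.26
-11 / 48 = -0.23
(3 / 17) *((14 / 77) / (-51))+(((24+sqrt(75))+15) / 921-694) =-677270669 / 975953+5 *sqrt(3) / 921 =-693.95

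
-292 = -292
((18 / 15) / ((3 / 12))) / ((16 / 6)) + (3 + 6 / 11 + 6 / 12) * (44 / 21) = 10.28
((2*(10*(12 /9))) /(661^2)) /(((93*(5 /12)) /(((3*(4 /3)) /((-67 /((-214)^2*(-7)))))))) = 82066432 /2722454751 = 0.03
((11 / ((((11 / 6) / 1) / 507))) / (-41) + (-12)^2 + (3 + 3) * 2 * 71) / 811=37794 / 33251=1.14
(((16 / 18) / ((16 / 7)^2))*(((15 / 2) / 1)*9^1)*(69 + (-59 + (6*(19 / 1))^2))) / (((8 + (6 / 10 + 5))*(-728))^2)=2438625 / 1600421888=0.00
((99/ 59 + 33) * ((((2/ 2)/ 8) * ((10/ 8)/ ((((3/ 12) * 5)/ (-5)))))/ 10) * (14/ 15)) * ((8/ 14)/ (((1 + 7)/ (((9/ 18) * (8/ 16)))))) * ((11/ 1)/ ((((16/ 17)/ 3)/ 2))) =-191301/ 75520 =-2.53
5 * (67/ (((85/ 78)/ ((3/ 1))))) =15678/ 17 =922.24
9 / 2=4.50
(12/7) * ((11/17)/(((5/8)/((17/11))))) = 2.74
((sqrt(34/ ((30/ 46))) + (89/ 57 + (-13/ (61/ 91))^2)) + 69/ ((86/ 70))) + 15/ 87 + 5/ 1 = sqrt(11730)/ 15 + 116109485419/ 264484959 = 446.22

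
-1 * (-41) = 41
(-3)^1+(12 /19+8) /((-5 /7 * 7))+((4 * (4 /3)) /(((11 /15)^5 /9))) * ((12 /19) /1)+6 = 2206487171 /15299845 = 144.22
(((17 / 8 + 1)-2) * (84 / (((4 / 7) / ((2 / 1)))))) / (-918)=-49 / 136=-0.36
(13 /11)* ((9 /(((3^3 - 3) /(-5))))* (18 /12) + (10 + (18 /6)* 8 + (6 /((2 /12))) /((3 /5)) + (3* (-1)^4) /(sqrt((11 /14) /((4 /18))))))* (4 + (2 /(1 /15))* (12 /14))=5408* sqrt(77) /847 + 246571 /77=3258.25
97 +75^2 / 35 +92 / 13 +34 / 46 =555755 / 2093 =265.53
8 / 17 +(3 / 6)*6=59 / 17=3.47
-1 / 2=-0.50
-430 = -430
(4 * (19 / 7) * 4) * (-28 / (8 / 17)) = -2584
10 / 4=5 / 2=2.50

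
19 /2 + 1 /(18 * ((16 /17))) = 2753 /288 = 9.56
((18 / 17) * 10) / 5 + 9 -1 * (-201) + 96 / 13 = 48510 / 221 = 219.50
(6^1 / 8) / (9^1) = 1 / 12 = 0.08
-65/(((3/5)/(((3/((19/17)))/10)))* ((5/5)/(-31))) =34255/38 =901.45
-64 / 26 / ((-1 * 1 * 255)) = 32 / 3315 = 0.01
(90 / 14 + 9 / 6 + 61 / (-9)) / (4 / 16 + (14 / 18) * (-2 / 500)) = 36250 / 7777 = 4.66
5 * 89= 445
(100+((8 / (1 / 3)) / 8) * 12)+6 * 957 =5878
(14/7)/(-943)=-2/943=-0.00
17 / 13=1.31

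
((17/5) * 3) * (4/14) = 102/35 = 2.91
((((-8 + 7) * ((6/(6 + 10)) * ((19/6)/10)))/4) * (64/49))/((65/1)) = -19/31850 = -0.00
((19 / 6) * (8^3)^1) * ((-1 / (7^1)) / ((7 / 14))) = -9728 / 21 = -463.24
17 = 17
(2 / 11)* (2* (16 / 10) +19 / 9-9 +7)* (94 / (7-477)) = -298 / 2475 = -0.12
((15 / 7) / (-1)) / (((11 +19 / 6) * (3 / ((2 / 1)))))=-12 / 119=-0.10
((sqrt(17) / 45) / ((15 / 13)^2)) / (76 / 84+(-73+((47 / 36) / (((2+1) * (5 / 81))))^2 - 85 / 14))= -2704 * sqrt(17) / 4611195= -0.00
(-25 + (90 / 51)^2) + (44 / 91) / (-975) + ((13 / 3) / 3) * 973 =106429621552 / 76924575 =1383.56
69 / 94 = 0.73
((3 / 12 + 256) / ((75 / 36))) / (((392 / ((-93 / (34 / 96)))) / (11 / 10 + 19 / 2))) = -3637602 / 4165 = -873.37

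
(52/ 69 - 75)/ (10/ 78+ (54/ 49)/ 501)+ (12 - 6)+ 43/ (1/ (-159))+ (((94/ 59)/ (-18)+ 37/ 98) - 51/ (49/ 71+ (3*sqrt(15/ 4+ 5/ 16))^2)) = -15601645825086000635/ 2107922308213302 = -7401.43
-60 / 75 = -4 / 5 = -0.80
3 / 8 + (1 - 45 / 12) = -19 / 8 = -2.38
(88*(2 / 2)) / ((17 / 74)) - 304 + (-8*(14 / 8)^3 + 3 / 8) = 36.56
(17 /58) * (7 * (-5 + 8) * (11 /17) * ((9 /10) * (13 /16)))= 27027 /9280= 2.91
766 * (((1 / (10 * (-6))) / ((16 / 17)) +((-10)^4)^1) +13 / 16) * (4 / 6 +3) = 40448014519 / 1440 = 28088898.97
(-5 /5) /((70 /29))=-29 /70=-0.41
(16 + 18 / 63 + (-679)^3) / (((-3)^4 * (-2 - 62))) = 2191327759 / 36288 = 60387.12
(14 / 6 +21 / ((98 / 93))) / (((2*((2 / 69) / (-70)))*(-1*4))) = 107525 / 16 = 6720.31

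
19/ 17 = 1.12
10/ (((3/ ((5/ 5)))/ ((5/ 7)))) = 50/ 21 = 2.38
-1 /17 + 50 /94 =378 /799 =0.47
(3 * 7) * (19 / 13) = 399 / 13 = 30.69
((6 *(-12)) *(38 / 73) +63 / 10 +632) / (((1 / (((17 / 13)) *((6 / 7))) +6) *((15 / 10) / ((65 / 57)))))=193860758 / 2925183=66.27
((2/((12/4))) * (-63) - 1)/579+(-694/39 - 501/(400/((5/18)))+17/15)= -6858089/401440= -17.08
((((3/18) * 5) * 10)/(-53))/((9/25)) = -625/1431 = -0.44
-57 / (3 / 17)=-323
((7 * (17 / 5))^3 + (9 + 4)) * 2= 3373568 / 125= 26988.54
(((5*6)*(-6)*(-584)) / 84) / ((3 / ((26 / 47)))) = 75920 / 329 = 230.76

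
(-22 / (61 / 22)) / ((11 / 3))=-132 / 61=-2.16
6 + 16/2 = 14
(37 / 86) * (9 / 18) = 37 / 172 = 0.22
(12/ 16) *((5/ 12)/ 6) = 5/ 96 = 0.05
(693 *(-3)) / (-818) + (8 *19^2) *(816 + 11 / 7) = 13519938185 / 5726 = 2361148.83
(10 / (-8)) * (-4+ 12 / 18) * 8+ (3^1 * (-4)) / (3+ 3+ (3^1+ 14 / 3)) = 3992 / 123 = 32.46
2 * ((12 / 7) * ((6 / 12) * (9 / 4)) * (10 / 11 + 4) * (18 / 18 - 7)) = -8748 / 77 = -113.61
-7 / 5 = -1.40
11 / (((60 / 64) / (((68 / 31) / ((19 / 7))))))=83776 / 8835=9.48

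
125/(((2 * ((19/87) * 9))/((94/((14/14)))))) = 170375/57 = 2989.04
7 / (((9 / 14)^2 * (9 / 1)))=1372 / 729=1.88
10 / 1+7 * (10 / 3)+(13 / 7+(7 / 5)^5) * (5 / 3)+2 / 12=398641 / 8750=45.56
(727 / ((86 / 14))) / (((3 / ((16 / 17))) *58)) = 40712 / 63597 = 0.64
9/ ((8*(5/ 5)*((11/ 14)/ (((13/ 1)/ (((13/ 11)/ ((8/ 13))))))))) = 126/ 13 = 9.69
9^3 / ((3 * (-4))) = -243 / 4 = -60.75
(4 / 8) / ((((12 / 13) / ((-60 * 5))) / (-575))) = 186875 / 2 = 93437.50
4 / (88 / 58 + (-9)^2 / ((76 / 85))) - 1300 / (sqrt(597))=8816 / 203009 - 1300 * sqrt(597) / 597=-53.16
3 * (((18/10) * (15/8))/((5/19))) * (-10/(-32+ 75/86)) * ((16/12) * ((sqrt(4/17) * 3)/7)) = 264708 * sqrt(17)/318563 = 3.43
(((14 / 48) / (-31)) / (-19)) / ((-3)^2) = 7 / 127224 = 0.00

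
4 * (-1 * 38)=-152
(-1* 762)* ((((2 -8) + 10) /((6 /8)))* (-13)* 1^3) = 52832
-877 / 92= -9.53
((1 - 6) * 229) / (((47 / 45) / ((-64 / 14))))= 1648800 / 329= 5011.55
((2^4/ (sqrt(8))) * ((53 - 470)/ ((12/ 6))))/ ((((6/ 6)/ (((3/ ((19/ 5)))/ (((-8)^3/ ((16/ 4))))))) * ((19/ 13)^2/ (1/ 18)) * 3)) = 117455 * sqrt(2)/ 2633856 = 0.06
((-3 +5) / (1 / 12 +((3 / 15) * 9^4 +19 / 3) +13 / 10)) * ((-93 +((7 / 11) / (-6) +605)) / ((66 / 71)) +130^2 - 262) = 149747726 / 5749557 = 26.05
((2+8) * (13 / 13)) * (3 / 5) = 6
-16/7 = -2.29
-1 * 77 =-77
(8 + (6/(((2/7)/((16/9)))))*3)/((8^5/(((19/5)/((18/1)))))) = 19/24576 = 0.00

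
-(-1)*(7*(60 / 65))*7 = 588 / 13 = 45.23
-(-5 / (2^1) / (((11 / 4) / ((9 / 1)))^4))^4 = -310885199607281284546560000 / 45949729863572161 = -6765767732.05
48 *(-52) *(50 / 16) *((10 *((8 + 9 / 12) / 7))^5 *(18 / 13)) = -6591796875 / 2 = -3295898437.50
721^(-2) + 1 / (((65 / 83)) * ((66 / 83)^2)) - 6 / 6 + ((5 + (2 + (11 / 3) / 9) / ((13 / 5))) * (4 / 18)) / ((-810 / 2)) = 327114492756889 / 321899676478380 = 1.02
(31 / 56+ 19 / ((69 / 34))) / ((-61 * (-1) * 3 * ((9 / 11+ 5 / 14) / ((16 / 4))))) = 421465 / 2285487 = 0.18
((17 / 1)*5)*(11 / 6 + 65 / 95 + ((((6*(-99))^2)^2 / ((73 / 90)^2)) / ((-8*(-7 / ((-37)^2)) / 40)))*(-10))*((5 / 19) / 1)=-3344244585984548733966575 / 80798298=-41390037522628864.46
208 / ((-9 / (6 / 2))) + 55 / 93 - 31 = -3092 / 31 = -99.74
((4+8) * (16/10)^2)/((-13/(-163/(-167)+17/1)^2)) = -6921219072/9063925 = -763.60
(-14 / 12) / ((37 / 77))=-539 / 222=-2.43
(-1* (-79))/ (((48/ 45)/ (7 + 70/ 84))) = 18565/ 32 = 580.16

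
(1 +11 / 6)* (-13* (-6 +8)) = -221 / 3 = -73.67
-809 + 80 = -729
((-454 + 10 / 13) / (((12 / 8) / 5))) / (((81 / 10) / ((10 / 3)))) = -1964000 / 3159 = -621.72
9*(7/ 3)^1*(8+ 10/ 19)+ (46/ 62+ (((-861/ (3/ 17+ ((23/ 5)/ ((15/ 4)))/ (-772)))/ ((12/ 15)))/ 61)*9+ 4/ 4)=-4497474069927/ 6184674344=-727.20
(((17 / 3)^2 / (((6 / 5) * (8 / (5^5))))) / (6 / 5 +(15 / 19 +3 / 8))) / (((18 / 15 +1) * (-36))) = -2144921875 / 38427048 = -55.82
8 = 8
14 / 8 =7 / 4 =1.75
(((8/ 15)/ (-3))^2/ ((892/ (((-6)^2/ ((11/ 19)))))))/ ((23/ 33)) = 1216/ 384675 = 0.00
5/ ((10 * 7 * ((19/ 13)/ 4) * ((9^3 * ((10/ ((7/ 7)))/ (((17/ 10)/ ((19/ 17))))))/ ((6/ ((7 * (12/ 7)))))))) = 3757/ 184218300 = 0.00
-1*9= -9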